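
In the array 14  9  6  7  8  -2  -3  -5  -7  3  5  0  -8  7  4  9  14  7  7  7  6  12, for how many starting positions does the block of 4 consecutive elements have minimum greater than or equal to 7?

(14, 9, 6, 7) → min 6
(9, 6, 7, 8) → min 6
(6, 7, 8, -2) → min -2
(7, 8, -2, -3) → min -3
(8, -2, -3, -5) → min -5
(-2, -3, -5, -7) → min -7
(-3, -5, -7, 3) → min -7
(-5, -7, 3, 5) → min -7
(-7, 3, 5, 0) → min -7
(3, 5, 0, -8) → min -8
(5, 0, -8, 7) → min -8
(0, -8, 7, 4) → min -8
(-8, 7, 4, 9) → min -8
(7, 4, 9, 14) → min 4
(4, 9, 14, 7) → min 4
(9, 14, 7, 7) → min 7  ≥ 7 ✓
(14, 7, 7, 7) → min 7  ≥ 7 ✓
(7, 7, 7, 6) → min 6
(7, 7, 6, 12) → min 6
2 windows satisfy the condition.

2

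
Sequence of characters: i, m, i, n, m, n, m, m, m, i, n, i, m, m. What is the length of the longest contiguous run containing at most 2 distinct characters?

Extend right; when distinct count exceeds 2, shrink from the left:
add i: window [i] (1 distinct), len 1
add m: window [i, m] (2 distinct), len 2
add i: window [i, m, i] (2 distinct), len 3
add n: window [i, n] (2 distinct), len 2
add m: window [n, m] (2 distinct), len 2
add n: window [n, m, n] (2 distinct), len 3
add m: window [n, m, n, m] (2 distinct), len 4
add m: window [n, m, n, m, m] (2 distinct), len 5
add m: window [n, m, n, m, m, m] (2 distinct), len 6
add i: window [m, m, m, i] (2 distinct), len 4
add n: window [i, n] (2 distinct), len 2
add i: window [i, n, i] (2 distinct), len 3
add m: window [i, m] (2 distinct), len 2
add m: window [i, m, m] (2 distinct), len 3
Longest length with ≤2 distinct: 6.

6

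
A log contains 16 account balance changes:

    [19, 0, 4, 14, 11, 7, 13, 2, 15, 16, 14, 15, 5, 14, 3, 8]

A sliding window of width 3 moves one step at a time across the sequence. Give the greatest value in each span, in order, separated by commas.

19 0 4 → max 19
0 4 14 → max 14
4 14 11 → max 14
14 11 7 → max 14
11 7 13 → max 13
7 13 2 → max 13
13 2 15 → max 15
2 15 16 → max 16
15 16 14 → max 16
16 14 15 → max 16
14 15 5 → max 15
15 5 14 → max 15
5 14 3 → max 14
14 3 8 → max 14

19, 14, 14, 14, 13, 13, 15, 16, 16, 16, 15, 15, 14, 14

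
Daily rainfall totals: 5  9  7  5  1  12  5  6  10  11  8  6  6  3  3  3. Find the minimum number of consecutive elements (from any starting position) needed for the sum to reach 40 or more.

5

Extend right; whenever the sum reaches 40, record the length and shrink from the left:
add 5: running sum 5 < 40
add 9: running sum 14 < 40
add 7: running sum 21 < 40
add 5: running sum 26 < 40
add 1: running sum 27 < 40
add 12: running sum 39 < 40
end 6: [5, 9, 7, 5, 1, 12, 5] sum 44, len 7
end 7: [9, 7, 5, 1, 12, 5, 6] sum 45, len 7
end 8: [7, 5, 1, 12, 5, 6, 10] sum 46, len 7
end 9: [12, 5, 6, 10, 11] sum 44, len 5
end 10: [5, 6, 10, 11, 8] sum 40, len 5
end 11: [6, 10, 11, 8, 6] sum 41, len 5
end 12: [10, 11, 8, 6, 6] sum 41, len 5
end 13: [10, 11, 8, 6, 6, 3] sum 44, len 6
end 14: [10, 11, 8, 6, 6, 3, 3] sum 47, len 7
end 15: [11, 8, 6, 6, 3, 3, 3] sum 40, len 7
Shortest qualifying length: 5.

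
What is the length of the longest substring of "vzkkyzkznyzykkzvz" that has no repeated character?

4

add v: [v] len 1
add z: [v, z] len 2
add k: [v, z, k] len 3
add k (repeat k, move left end past it): [k] len 1
add y: [k, y] len 2
add z: [k, y, z] len 3
add k (repeat k, move left end past it): [y, z, k] len 3
add z (repeat z, move left end past it): [k, z] len 2
add n: [k, z, n] len 3
add y: [k, z, n, y] len 4
add z (repeat z, move left end past it): [n, y, z] len 3
add y (repeat y, move left end past it): [z, y] len 2
add k: [z, y, k] len 3
add k (repeat k, move left end past it): [k] len 1
add z: [k, z] len 2
add v: [k, z, v] len 3
add z (repeat z, move left end past it): [v, z] len 2
Longest all-distinct length: 4.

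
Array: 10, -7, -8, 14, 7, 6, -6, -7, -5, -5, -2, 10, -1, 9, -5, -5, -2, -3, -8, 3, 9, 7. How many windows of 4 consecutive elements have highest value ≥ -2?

18

[10, -7, -8, 14] → max 14  ≥ -2 ✓
[-7, -8, 14, 7] → max 14  ≥ -2 ✓
[-8, 14, 7, 6] → max 14  ≥ -2 ✓
[14, 7, 6, -6] → max 14  ≥ -2 ✓
[7, 6, -6, -7] → max 7  ≥ -2 ✓
[6, -6, -7, -5] → max 6  ≥ -2 ✓
[-6, -7, -5, -5] → max -5
[-7, -5, -5, -2] → max -2  ≥ -2 ✓
[-5, -5, -2, 10] → max 10  ≥ -2 ✓
[-5, -2, 10, -1] → max 10  ≥ -2 ✓
[-2, 10, -1, 9] → max 10  ≥ -2 ✓
[10, -1, 9, -5] → max 10  ≥ -2 ✓
[-1, 9, -5, -5] → max 9  ≥ -2 ✓
[9, -5, -5, -2] → max 9  ≥ -2 ✓
[-5, -5, -2, -3] → max -2  ≥ -2 ✓
[-5, -2, -3, -8] → max -2  ≥ -2 ✓
[-2, -3, -8, 3] → max 3  ≥ -2 ✓
[-3, -8, 3, 9] → max 9  ≥ -2 ✓
[-8, 3, 9, 7] → max 9  ≥ -2 ✓
18 windows satisfy the condition.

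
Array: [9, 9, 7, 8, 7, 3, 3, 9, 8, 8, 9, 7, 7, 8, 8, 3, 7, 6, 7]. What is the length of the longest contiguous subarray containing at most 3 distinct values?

add 9: window [9] (1 distinct), len 1
add 9: window [9, 9] (1 distinct), len 2
add 7: window [9, 9, 7] (2 distinct), len 3
add 8: window [9, 9, 7, 8] (3 distinct), len 4
add 7: window [9, 9, 7, 8, 7] (3 distinct), len 5
add 3: window [7, 8, 7, 3] (3 distinct), len 4
add 3: window [7, 8, 7, 3, 3] (3 distinct), len 5
add 9: window [7, 3, 3, 9] (3 distinct), len 4
add 8: window [3, 3, 9, 8] (3 distinct), len 4
add 8: window [3, 3, 9, 8, 8] (3 distinct), len 5
add 9: window [3, 3, 9, 8, 8, 9] (3 distinct), len 6
add 7: window [9, 8, 8, 9, 7] (3 distinct), len 5
add 7: window [9, 8, 8, 9, 7, 7] (3 distinct), len 6
add 8: window [9, 8, 8, 9, 7, 7, 8] (3 distinct), len 7
add 8: window [9, 8, 8, 9, 7, 7, 8, 8] (3 distinct), len 8
add 3: window [7, 7, 8, 8, 3] (3 distinct), len 5
add 7: window [7, 7, 8, 8, 3, 7] (3 distinct), len 6
add 6: window [3, 7, 6] (3 distinct), len 3
add 7: window [3, 7, 6, 7] (3 distinct), len 4
Longest length with ≤3 distinct: 8.

8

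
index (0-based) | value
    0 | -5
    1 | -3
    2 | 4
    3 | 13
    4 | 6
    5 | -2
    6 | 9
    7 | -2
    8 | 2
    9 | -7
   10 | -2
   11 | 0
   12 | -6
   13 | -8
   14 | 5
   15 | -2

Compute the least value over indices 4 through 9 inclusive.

Elements at indices 4..9: 6, -2, 9, -2, 2, -7
min(6, -2, 9, -2, 2, -7) = -7

-7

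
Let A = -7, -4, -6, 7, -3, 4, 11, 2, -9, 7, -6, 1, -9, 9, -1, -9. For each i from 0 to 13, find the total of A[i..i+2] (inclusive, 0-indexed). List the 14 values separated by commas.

-17, -3, -2, 8, 12, 17, 4, 0, -8, 2, -14, 1, -1, -1

Sliding a size-3 window across the 16 values:
(-7, -4, -6) → sum -17
(-4, -6, 7) → sum -3
(-6, 7, -3) → sum -2
(7, -3, 4) → sum 8
(-3, 4, 11) → sum 12
(4, 11, 2) → sum 17
(11, 2, -9) → sum 4
(2, -9, 7) → sum 0
(-9, 7, -6) → sum -8
(7, -6, 1) → sum 2
(-6, 1, -9) → sum -14
(1, -9, 9) → sum 1
(-9, 9, -1) → sum -1
(9, -1, -9) → sum -1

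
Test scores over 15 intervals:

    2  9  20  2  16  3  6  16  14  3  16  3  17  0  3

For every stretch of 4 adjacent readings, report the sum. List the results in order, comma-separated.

Sliding a size-4 window across the 15 values:
2 9 20 2 → sum 33
9 20 2 16 → sum 47
20 2 16 3 → sum 41
2 16 3 6 → sum 27
16 3 6 16 → sum 41
3 6 16 14 → sum 39
6 16 14 3 → sum 39
16 14 3 16 → sum 49
14 3 16 3 → sum 36
3 16 3 17 → sum 39
16 3 17 0 → sum 36
3 17 0 3 → sum 23

33, 47, 41, 27, 41, 39, 39, 49, 36, 39, 36, 23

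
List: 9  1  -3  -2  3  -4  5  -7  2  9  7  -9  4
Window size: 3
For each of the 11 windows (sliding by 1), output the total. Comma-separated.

Sliding a size-3 window across the 13 values:
(9, 1, -3) → sum 7
(1, -3, -2) → sum -4
(-3, -2, 3) → sum -2
(-2, 3, -4) → sum -3
(3, -4, 5) → sum 4
(-4, 5, -7) → sum -6
(5, -7, 2) → sum 0
(-7, 2, 9) → sum 4
(2, 9, 7) → sum 18
(9, 7, -9) → sum 7
(7, -9, 4) → sum 2

7, -4, -2, -3, 4, -6, 0, 4, 18, 7, 2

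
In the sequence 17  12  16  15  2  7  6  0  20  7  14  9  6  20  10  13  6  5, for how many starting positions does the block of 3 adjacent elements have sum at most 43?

17 12 16 → sum 45
12 16 15 → sum 43  ≤ 43 ✓
16 15 2 → sum 33  ≤ 43 ✓
15 2 7 → sum 24  ≤ 43 ✓
2 7 6 → sum 15  ≤ 43 ✓
7 6 0 → sum 13  ≤ 43 ✓
6 0 20 → sum 26  ≤ 43 ✓
0 20 7 → sum 27  ≤ 43 ✓
20 7 14 → sum 41  ≤ 43 ✓
7 14 9 → sum 30  ≤ 43 ✓
14 9 6 → sum 29  ≤ 43 ✓
9 6 20 → sum 35  ≤ 43 ✓
6 20 10 → sum 36  ≤ 43 ✓
20 10 13 → sum 43  ≤ 43 ✓
10 13 6 → sum 29  ≤ 43 ✓
13 6 5 → sum 24  ≤ 43 ✓
15 windows satisfy the condition.

15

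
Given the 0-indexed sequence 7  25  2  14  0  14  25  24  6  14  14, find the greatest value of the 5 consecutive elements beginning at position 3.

25

Elements at indices 3..7: 14, 0, 14, 25, 24
max(14, 0, 14, 25, 24) = 25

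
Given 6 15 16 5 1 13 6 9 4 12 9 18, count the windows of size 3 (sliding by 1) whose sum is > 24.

6

(6, 15, 16) → sum 37  > 24 ✓
(15, 16, 5) → sum 36  > 24 ✓
(16, 5, 1) → sum 22
(5, 1, 13) → sum 19
(1, 13, 6) → sum 20
(13, 6, 9) → sum 28  > 24 ✓
(6, 9, 4) → sum 19
(9, 4, 12) → sum 25  > 24 ✓
(4, 12, 9) → sum 25  > 24 ✓
(12, 9, 18) → sum 39  > 24 ✓
6 windows satisfy the condition.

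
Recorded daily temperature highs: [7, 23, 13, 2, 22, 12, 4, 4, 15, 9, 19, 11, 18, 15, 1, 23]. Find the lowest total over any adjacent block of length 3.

20

Window sums for each of the 14 positions:
7 23 13 → sum 43
23 13 2 → sum 38
13 2 22 → sum 37
2 22 12 → sum 36
22 12 4 → sum 38
12 4 4 → sum 20
4 4 15 → sum 23
4 15 9 → sum 28
15 9 19 → sum 43
9 19 11 → sum 39
19 11 18 → sum 48
11 18 15 → sum 44
18 15 1 → sum 34
15 1 23 → sum 39
Lowest of these is 20.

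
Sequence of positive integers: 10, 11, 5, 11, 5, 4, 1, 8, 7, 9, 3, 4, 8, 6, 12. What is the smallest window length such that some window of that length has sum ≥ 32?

add 10: running sum 10 < 32
add 11: running sum 21 < 32
add 5: running sum 26 < 32
end 3: [10, 11, 5, 11] sum 37, len 4
end 4: [11, 5, 11, 5] sum 32, len 4
end 5: [11, 5, 11, 5, 4] sum 36, len 5
end 6: [11, 5, 11, 5, 4, 1] sum 37, len 6
end 7: [5, 11, 5, 4, 1, 8] sum 34, len 6
end 8: [11, 5, 4, 1, 8, 7] sum 36, len 6
end 9: [5, 4, 1, 8, 7, 9] sum 34, len 6
end 10: [4, 1, 8, 7, 9, 3] sum 32, len 6
end 11: [1, 8, 7, 9, 3, 4] sum 32, len 6
end 12: [8, 7, 9, 3, 4, 8] sum 39, len 6
end 13: [7, 9, 3, 4, 8, 6] sum 37, len 6
end 14: [3, 4, 8, 6, 12] sum 33, len 5
Shortest qualifying length: 4.

4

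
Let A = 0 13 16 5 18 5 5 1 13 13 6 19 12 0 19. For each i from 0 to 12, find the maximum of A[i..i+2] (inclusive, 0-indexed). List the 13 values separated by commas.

[0, 13, 16] → max 16
[13, 16, 5] → max 16
[16, 5, 18] → max 18
[5, 18, 5] → max 18
[18, 5, 5] → max 18
[5, 5, 1] → max 5
[5, 1, 13] → max 13
[1, 13, 13] → max 13
[13, 13, 6] → max 13
[13, 6, 19] → max 19
[6, 19, 12] → max 19
[19, 12, 0] → max 19
[12, 0, 19] → max 19

16, 16, 18, 18, 18, 5, 13, 13, 13, 19, 19, 19, 19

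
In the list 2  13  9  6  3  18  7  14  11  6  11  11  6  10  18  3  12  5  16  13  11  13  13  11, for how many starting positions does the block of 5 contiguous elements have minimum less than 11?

[2, 13, 9, 6, 3] → min 2  < 11 ✓
[13, 9, 6, 3, 18] → min 3  < 11 ✓
[9, 6, 3, 18, 7] → min 3  < 11 ✓
[6, 3, 18, 7, 14] → min 3  < 11 ✓
[3, 18, 7, 14, 11] → min 3  < 11 ✓
[18, 7, 14, 11, 6] → min 6  < 11 ✓
[7, 14, 11, 6, 11] → min 6  < 11 ✓
[14, 11, 6, 11, 11] → min 6  < 11 ✓
[11, 6, 11, 11, 6] → min 6  < 11 ✓
[6, 11, 11, 6, 10] → min 6  < 11 ✓
[11, 11, 6, 10, 18] → min 6  < 11 ✓
[11, 6, 10, 18, 3] → min 3  < 11 ✓
[6, 10, 18, 3, 12] → min 3  < 11 ✓
[10, 18, 3, 12, 5] → min 3  < 11 ✓
[18, 3, 12, 5, 16] → min 3  < 11 ✓
[3, 12, 5, 16, 13] → min 3  < 11 ✓
[12, 5, 16, 13, 11] → min 5  < 11 ✓
[5, 16, 13, 11, 13] → min 5  < 11 ✓
[16, 13, 11, 13, 13] → min 11
[13, 11, 13, 13, 11] → min 11
18 windows satisfy the condition.

18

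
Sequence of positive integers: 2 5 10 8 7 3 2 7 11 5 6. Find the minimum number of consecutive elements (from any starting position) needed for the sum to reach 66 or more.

add 2: running sum 2 < 66
add 5: running sum 7 < 66
add 10: running sum 17 < 66
add 8: running sum 25 < 66
add 7: running sum 32 < 66
add 3: running sum 35 < 66
add 2: running sum 37 < 66
add 7: running sum 44 < 66
add 11: running sum 55 < 66
add 5: running sum 60 < 66
add 6: shortest ending here [2, 5, 10, 8, 7, 3, 2, 7, 11, 5, 6] sum 66, len 11
Shortest qualifying length: 11.

11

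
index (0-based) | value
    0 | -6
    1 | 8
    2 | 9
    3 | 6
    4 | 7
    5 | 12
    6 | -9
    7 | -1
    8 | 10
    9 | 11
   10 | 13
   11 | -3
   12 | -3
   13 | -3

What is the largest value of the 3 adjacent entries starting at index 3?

12

Elements at indices 3..5: 6, 7, 12
max(6, 7, 12) = 12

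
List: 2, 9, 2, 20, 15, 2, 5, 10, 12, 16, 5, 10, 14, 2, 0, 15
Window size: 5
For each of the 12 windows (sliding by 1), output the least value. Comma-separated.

2, 2, 2, 2, 2, 2, 5, 5, 5, 2, 0, 0

Sliding a size-5 window across the 16 values:
[2, 9, 2, 20, 15] → min 2
[9, 2, 20, 15, 2] → min 2
[2, 20, 15, 2, 5] → min 2
[20, 15, 2, 5, 10] → min 2
[15, 2, 5, 10, 12] → min 2
[2, 5, 10, 12, 16] → min 2
[5, 10, 12, 16, 5] → min 5
[10, 12, 16, 5, 10] → min 5
[12, 16, 5, 10, 14] → min 5
[16, 5, 10, 14, 2] → min 2
[5, 10, 14, 2, 0] → min 0
[10, 14, 2, 0, 15] → min 0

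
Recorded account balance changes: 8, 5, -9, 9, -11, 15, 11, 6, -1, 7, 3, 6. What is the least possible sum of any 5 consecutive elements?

(8, 5, -9, 9, -11) → sum 2
(5, -9, 9, -11, 15) → sum 9
(-9, 9, -11, 15, 11) → sum 15
(9, -11, 15, 11, 6) → sum 30
(-11, 15, 11, 6, -1) → sum 20
(15, 11, 6, -1, 7) → sum 38
(11, 6, -1, 7, 3) → sum 26
(6, -1, 7, 3, 6) → sum 21
Least of these is 2.

2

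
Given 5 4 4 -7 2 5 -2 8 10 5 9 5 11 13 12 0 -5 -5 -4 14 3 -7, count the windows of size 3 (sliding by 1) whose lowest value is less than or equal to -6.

5 4 4 → min 4
4 4 -7 → min -7  ≤ -6 ✓
4 -7 2 → min -7  ≤ -6 ✓
-7 2 5 → min -7  ≤ -6 ✓
2 5 -2 → min -2
5 -2 8 → min -2
-2 8 10 → min -2
8 10 5 → min 5
10 5 9 → min 5
5 9 5 → min 5
9 5 11 → min 5
5 11 13 → min 5
11 13 12 → min 11
13 12 0 → min 0
12 0 -5 → min -5
0 -5 -5 → min -5
-5 -5 -4 → min -5
-5 -4 14 → min -5
-4 14 3 → min -4
14 3 -7 → min -7  ≤ -6 ✓
4 windows satisfy the condition.

4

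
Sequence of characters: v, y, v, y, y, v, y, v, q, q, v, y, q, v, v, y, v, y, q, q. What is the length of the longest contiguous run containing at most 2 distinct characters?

8

add v: window [v] (1 distinct), len 1
add y: window [v, y] (2 distinct), len 2
add v: window [v, y, v] (2 distinct), len 3
add y: window [v, y, v, y] (2 distinct), len 4
add y: window [v, y, v, y, y] (2 distinct), len 5
add v: window [v, y, v, y, y, v] (2 distinct), len 6
add y: window [v, y, v, y, y, v, y] (2 distinct), len 7
add v: window [v, y, v, y, y, v, y, v] (2 distinct), len 8
add q: window [v, q] (2 distinct), len 2
add q: window [v, q, q] (2 distinct), len 3
add v: window [v, q, q, v] (2 distinct), len 4
add y: window [v, y] (2 distinct), len 2
add q: window [y, q] (2 distinct), len 2
add v: window [q, v] (2 distinct), len 2
add v: window [q, v, v] (2 distinct), len 3
add y: window [v, v, y] (2 distinct), len 3
add v: window [v, v, y, v] (2 distinct), len 4
add y: window [v, v, y, v, y] (2 distinct), len 5
add q: window [y, q] (2 distinct), len 2
add q: window [y, q, q] (2 distinct), len 3
Longest length with ≤2 distinct: 8.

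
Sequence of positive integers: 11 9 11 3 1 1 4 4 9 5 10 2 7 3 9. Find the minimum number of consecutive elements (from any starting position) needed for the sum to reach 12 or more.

2

add 11: running sum 11 < 12
add 9: shortest ending here [11, 9] sum 20, len 2
add 11: shortest ending here [9, 11] sum 20, len 2
add 3: shortest ending here [11, 3] sum 14, len 2
add 1: shortest ending here [11, 3, 1] sum 15, len 3
add 1: shortest ending here [11, 3, 1, 1] sum 16, len 4
add 4: shortest ending here [11, 3, 1, 1, 4] sum 20, len 5
add 4: shortest ending here [3, 1, 1, 4, 4] sum 13, len 5
add 9: shortest ending here [4, 9] sum 13, len 2
add 5: shortest ending here [9, 5] sum 14, len 2
add 10: shortest ending here [5, 10] sum 15, len 2
add 2: shortest ending here [10, 2] sum 12, len 2
add 7: shortest ending here [10, 2, 7] sum 19, len 3
add 3: shortest ending here [2, 7, 3] sum 12, len 3
add 9: shortest ending here [3, 9] sum 12, len 2
Shortest qualifying length: 2.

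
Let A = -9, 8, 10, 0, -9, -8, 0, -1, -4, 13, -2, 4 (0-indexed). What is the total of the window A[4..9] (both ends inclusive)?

-9

Elements at indices 4..9: -9, -8, 0, -1, -4, 13
sum(-9, -8, 0, -1, -4, 13) = -9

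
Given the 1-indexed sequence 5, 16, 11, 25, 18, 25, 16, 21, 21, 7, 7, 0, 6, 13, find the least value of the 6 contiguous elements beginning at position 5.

Elements at indices 5..10: 18, 25, 16, 21, 21, 7
min(18, 25, 16, 21, 21, 7) = 7

7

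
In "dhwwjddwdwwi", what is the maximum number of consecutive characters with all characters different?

3

add d: [d] len 1
add h: [d, h] len 2
add w: [d, h, w] len 3
add w (repeat w, move left end past it): [w] len 1
add j: [w, j] len 2
add d: [w, j, d] len 3
add d (repeat d, move left end past it): [d] len 1
add w: [d, w] len 2
add d (repeat d, move left end past it): [w, d] len 2
add w (repeat w, move left end past it): [d, w] len 2
add w (repeat w, move left end past it): [w] len 1
add i: [w, i] len 2
Longest all-distinct length: 3.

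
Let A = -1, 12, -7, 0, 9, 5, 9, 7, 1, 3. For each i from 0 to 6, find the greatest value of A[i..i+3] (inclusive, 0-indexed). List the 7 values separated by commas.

Sliding a size-4 window across the 10 values:
[-1, 12, -7, 0] → max 12
[12, -7, 0, 9] → max 12
[-7, 0, 9, 5] → max 9
[0, 9, 5, 9] → max 9
[9, 5, 9, 7] → max 9
[5, 9, 7, 1] → max 9
[9, 7, 1, 3] → max 9

12, 12, 9, 9, 9, 9, 9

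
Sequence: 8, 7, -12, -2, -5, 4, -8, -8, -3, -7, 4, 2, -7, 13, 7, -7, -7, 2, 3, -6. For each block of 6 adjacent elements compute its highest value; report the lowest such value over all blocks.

Each size-6 window and its max:
(8, 7, -12, -2, -5, 4) → max 8
(7, -12, -2, -5, 4, -8) → max 7
(-12, -2, -5, 4, -8, -8) → max 4
(-2, -5, 4, -8, -8, -3) → max 4
(-5, 4, -8, -8, -3, -7) → max 4
(4, -8, -8, -3, -7, 4) → max 4
(-8, -8, -3, -7, 4, 2) → max 4
(-8, -3, -7, 4, 2, -7) → max 4
(-3, -7, 4, 2, -7, 13) → max 13
(-7, 4, 2, -7, 13, 7) → max 13
(4, 2, -7, 13, 7, -7) → max 13
(2, -7, 13, 7, -7, -7) → max 13
(-7, 13, 7, -7, -7, 2) → max 13
(13, 7, -7, -7, 2, 3) → max 13
(7, -7, -7, 2, 3, -6) → max 7
Lowest of these is 4.

4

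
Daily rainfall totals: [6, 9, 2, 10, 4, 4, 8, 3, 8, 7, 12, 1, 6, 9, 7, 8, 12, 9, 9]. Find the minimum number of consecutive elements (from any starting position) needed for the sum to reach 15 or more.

Extend right; whenever the sum reaches 15, record the length and shrink from the left:
add 6: running sum 6 < 15
add 9: shortest ending here [6, 9] sum 15, len 2
add 2: shortest ending here [6, 9, 2] sum 17, len 3
add 10: shortest ending here [9, 2, 10] sum 21, len 3
add 4: shortest ending here [2, 10, 4] sum 16, len 3
add 4: shortest ending here [10, 4, 4] sum 18, len 3
add 8: shortest ending here [4, 4, 8] sum 16, len 3
add 3: shortest ending here [4, 8, 3] sum 15, len 3
add 8: shortest ending here [8, 3, 8] sum 19, len 3
add 7: shortest ending here [8, 7] sum 15, len 2
add 12: shortest ending here [7, 12] sum 19, len 2
add 1: shortest ending here [7, 12, 1] sum 20, len 3
add 6: shortest ending here [12, 1, 6] sum 19, len 3
add 9: shortest ending here [6, 9] sum 15, len 2
add 7: shortest ending here [9, 7] sum 16, len 2
add 8: shortest ending here [7, 8] sum 15, len 2
add 12: shortest ending here [8, 12] sum 20, len 2
add 9: shortest ending here [12, 9] sum 21, len 2
add 9: shortest ending here [9, 9] sum 18, len 2
Shortest qualifying length: 2.

2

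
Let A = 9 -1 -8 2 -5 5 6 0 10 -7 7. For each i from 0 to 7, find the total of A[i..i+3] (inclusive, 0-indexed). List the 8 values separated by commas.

9 -1 -8 2 → sum 2
-1 -8 2 -5 → sum -12
-8 2 -5 5 → sum -6
2 -5 5 6 → sum 8
-5 5 6 0 → sum 6
5 6 0 10 → sum 21
6 0 10 -7 → sum 9
0 10 -7 7 → sum 10

2, -12, -6, 8, 6, 21, 9, 10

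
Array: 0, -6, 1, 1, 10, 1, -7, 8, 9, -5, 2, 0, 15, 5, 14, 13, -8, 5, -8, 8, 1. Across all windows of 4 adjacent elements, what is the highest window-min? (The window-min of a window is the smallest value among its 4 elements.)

Window mins for each of the 18 positions:
[0, -6, 1, 1] → min -6
[-6, 1, 1, 10] → min -6
[1, 1, 10, 1] → min 1
[1, 10, 1, -7] → min -7
[10, 1, -7, 8] → min -7
[1, -7, 8, 9] → min -7
[-7, 8, 9, -5] → min -7
[8, 9, -5, 2] → min -5
[9, -5, 2, 0] → min -5
[-5, 2, 0, 15] → min -5
[2, 0, 15, 5] → min 0
[0, 15, 5, 14] → min 0
[15, 5, 14, 13] → min 5
[5, 14, 13, -8] → min -8
[14, 13, -8, 5] → min -8
[13, -8, 5, -8] → min -8
[-8, 5, -8, 8] → min -8
[5, -8, 8, 1] → min -8
Highest of these is 5.

5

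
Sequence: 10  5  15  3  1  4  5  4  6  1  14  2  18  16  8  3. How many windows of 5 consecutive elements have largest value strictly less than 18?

(10, 5, 15, 3, 1) → max 15  < 18 ✓
(5, 15, 3, 1, 4) → max 15  < 18 ✓
(15, 3, 1, 4, 5) → max 15  < 18 ✓
(3, 1, 4, 5, 4) → max 5  < 18 ✓
(1, 4, 5, 4, 6) → max 6  < 18 ✓
(4, 5, 4, 6, 1) → max 6  < 18 ✓
(5, 4, 6, 1, 14) → max 14  < 18 ✓
(4, 6, 1, 14, 2) → max 14  < 18 ✓
(6, 1, 14, 2, 18) → max 18
(1, 14, 2, 18, 16) → max 18
(14, 2, 18, 16, 8) → max 18
(2, 18, 16, 8, 3) → max 18
8 windows satisfy the condition.

8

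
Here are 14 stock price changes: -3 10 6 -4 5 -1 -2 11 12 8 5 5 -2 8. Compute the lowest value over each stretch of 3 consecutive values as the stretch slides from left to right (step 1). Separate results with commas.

-3 10 6 → min -3
10 6 -4 → min -4
6 -4 5 → min -4
-4 5 -1 → min -4
5 -1 -2 → min -2
-1 -2 11 → min -2
-2 11 12 → min -2
11 12 8 → min 8
12 8 5 → min 5
8 5 5 → min 5
5 5 -2 → min -2
5 -2 8 → min -2

-3, -4, -4, -4, -2, -2, -2, 8, 5, 5, -2, -2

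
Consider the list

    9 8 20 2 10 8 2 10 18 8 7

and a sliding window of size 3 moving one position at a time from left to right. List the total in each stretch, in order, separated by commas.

37, 30, 32, 20, 20, 20, 30, 36, 33

(9, 8, 20) → sum 37
(8, 20, 2) → sum 30
(20, 2, 10) → sum 32
(2, 10, 8) → sum 20
(10, 8, 2) → sum 20
(8, 2, 10) → sum 20
(2, 10, 18) → sum 30
(10, 18, 8) → sum 36
(18, 8, 7) → sum 33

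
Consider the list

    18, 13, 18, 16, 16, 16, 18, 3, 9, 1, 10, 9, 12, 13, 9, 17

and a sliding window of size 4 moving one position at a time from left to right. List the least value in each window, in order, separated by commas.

Sliding a size-4 window across the 16 values:
[18, 13, 18, 16] → min 13
[13, 18, 16, 16] → min 13
[18, 16, 16, 16] → min 16
[16, 16, 16, 18] → min 16
[16, 16, 18, 3] → min 3
[16, 18, 3, 9] → min 3
[18, 3, 9, 1] → min 1
[3, 9, 1, 10] → min 1
[9, 1, 10, 9] → min 1
[1, 10, 9, 12] → min 1
[10, 9, 12, 13] → min 9
[9, 12, 13, 9] → min 9
[12, 13, 9, 17] → min 9

13, 13, 16, 16, 3, 3, 1, 1, 1, 1, 9, 9, 9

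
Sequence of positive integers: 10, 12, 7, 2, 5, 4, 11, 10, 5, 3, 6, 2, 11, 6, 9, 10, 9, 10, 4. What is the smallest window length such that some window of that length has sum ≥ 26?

3

add 10: running sum 10 < 26
add 12: running sum 22 < 26
add 7: shortest ending here [10, 12, 7] sum 29, len 3
add 2: shortest ending here [10, 12, 7, 2] sum 31, len 4
add 5: shortest ending here [12, 7, 2, 5] sum 26, len 4
add 4: shortest ending here [12, 7, 2, 5, 4] sum 30, len 5
add 11: shortest ending here [7, 2, 5, 4, 11] sum 29, len 5
add 10: shortest ending here [5, 4, 11, 10] sum 30, len 4
add 5: shortest ending here [11, 10, 5] sum 26, len 3
add 3: shortest ending here [11, 10, 5, 3] sum 29, len 4
add 6: shortest ending here [11, 10, 5, 3, 6] sum 35, len 5
add 2: shortest ending here [10, 5, 3, 6, 2] sum 26, len 5
add 11: shortest ending here [5, 3, 6, 2, 11] sum 27, len 5
add 6: shortest ending here [3, 6, 2, 11, 6] sum 28, len 5
add 9: shortest ending here [11, 6, 9] sum 26, len 3
add 10: shortest ending here [11, 6, 9, 10] sum 36, len 4
add 9: shortest ending here [9, 10, 9] sum 28, len 3
add 10: shortest ending here [10, 9, 10] sum 29, len 3
add 4: shortest ending here [10, 9, 10, 4] sum 33, len 4
Shortest qualifying length: 3.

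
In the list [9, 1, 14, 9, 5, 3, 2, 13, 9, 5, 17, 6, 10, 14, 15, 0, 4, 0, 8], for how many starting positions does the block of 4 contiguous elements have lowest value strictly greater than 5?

2

(9, 1, 14, 9) → min 1
(1, 14, 9, 5) → min 1
(14, 9, 5, 3) → min 3
(9, 5, 3, 2) → min 2
(5, 3, 2, 13) → min 2
(3, 2, 13, 9) → min 2
(2, 13, 9, 5) → min 2
(13, 9, 5, 17) → min 5
(9, 5, 17, 6) → min 5
(5, 17, 6, 10) → min 5
(17, 6, 10, 14) → min 6  > 5 ✓
(6, 10, 14, 15) → min 6  > 5 ✓
(10, 14, 15, 0) → min 0
(14, 15, 0, 4) → min 0
(15, 0, 4, 0) → min 0
(0, 4, 0, 8) → min 0
2 windows satisfy the condition.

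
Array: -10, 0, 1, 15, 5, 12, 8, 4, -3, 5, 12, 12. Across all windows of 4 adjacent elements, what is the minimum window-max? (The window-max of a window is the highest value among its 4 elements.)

[-10, 0, 1, 15] → max 15
[0, 1, 15, 5] → max 15
[1, 15, 5, 12] → max 15
[15, 5, 12, 8] → max 15
[5, 12, 8, 4] → max 12
[12, 8, 4, -3] → max 12
[8, 4, -3, 5] → max 8
[4, -3, 5, 12] → max 12
[-3, 5, 12, 12] → max 12
Minimum of these is 8.

8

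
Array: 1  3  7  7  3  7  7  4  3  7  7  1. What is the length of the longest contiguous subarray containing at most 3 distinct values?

add 1: window [1] (1 distinct), len 1
add 3: window [1, 3] (2 distinct), len 2
add 7: window [1, 3, 7] (3 distinct), len 3
add 7: window [1, 3, 7, 7] (3 distinct), len 4
add 3: window [1, 3, 7, 7, 3] (3 distinct), len 5
add 7: window [1, 3, 7, 7, 3, 7] (3 distinct), len 6
add 7: window [1, 3, 7, 7, 3, 7, 7] (3 distinct), len 7
add 4: window [3, 7, 7, 3, 7, 7, 4] (3 distinct), len 7
add 3: window [3, 7, 7, 3, 7, 7, 4, 3] (3 distinct), len 8
add 7: window [3, 7, 7, 3, 7, 7, 4, 3, 7] (3 distinct), len 9
add 7: window [3, 7, 7, 3, 7, 7, 4, 3, 7, 7] (3 distinct), len 10
add 1: window [3, 7, 7, 1] (3 distinct), len 4
Longest length with ≤3 distinct: 10.

10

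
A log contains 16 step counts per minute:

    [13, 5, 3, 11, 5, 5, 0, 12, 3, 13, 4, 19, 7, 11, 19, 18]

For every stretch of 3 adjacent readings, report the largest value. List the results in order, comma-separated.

Sliding a size-3 window across the 16 values:
(13, 5, 3) → max 13
(5, 3, 11) → max 11
(3, 11, 5) → max 11
(11, 5, 5) → max 11
(5, 5, 0) → max 5
(5, 0, 12) → max 12
(0, 12, 3) → max 12
(12, 3, 13) → max 13
(3, 13, 4) → max 13
(13, 4, 19) → max 19
(4, 19, 7) → max 19
(19, 7, 11) → max 19
(7, 11, 19) → max 19
(11, 19, 18) → max 19

13, 11, 11, 11, 5, 12, 12, 13, 13, 19, 19, 19, 19, 19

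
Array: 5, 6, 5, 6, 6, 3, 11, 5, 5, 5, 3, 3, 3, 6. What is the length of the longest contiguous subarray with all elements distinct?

4

add 5: [5] len 1
add 6: [5, 6] len 2
add 5 (repeat 5, move left end past it): [6, 5] len 2
add 6 (repeat 6, move left end past it): [5, 6] len 2
add 6 (repeat 6, move left end past it): [6] len 1
add 3: [6, 3] len 2
add 11: [6, 3, 11] len 3
add 5: [6, 3, 11, 5] len 4
add 5 (repeat 5, move left end past it): [5] len 1
add 5 (repeat 5, move left end past it): [5] len 1
add 3: [5, 3] len 2
add 3 (repeat 3, move left end past it): [3] len 1
add 3 (repeat 3, move left end past it): [3] len 1
add 6: [3, 6] len 2
Longest all-distinct length: 4.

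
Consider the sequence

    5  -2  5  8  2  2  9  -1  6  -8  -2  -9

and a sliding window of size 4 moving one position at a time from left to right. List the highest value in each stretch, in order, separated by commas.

8, 8, 8, 9, 9, 9, 9, 6, 6

[5, -2, 5, 8] → max 8
[-2, 5, 8, 2] → max 8
[5, 8, 2, 2] → max 8
[8, 2, 2, 9] → max 9
[2, 2, 9, -1] → max 9
[2, 9, -1, 6] → max 9
[9, -1, 6, -8] → max 9
[-1, 6, -8, -2] → max 6
[6, -8, -2, -9] → max 6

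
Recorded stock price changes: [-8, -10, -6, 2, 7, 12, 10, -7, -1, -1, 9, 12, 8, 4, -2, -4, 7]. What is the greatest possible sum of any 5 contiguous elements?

32

Each size-5 window and its sum:
-8 -10 -6 2 7 → sum -15
-10 -6 2 7 12 → sum 5
-6 2 7 12 10 → sum 25
2 7 12 10 -7 → sum 24
7 12 10 -7 -1 → sum 21
12 10 -7 -1 -1 → sum 13
10 -7 -1 -1 9 → sum 10
-7 -1 -1 9 12 → sum 12
-1 -1 9 12 8 → sum 27
-1 9 12 8 4 → sum 32
9 12 8 4 -2 → sum 31
12 8 4 -2 -4 → sum 18
8 4 -2 -4 7 → sum 13
Greatest of these is 32.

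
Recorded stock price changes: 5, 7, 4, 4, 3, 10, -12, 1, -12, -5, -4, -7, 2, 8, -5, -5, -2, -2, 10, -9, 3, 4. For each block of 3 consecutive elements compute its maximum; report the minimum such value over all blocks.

(5, 7, 4) → max 7
(7, 4, 4) → max 7
(4, 4, 3) → max 4
(4, 3, 10) → max 10
(3, 10, -12) → max 10
(10, -12, 1) → max 10
(-12, 1, -12) → max 1
(1, -12, -5) → max 1
(-12, -5, -4) → max -4
(-5, -4, -7) → max -4
(-4, -7, 2) → max 2
(-7, 2, 8) → max 8
(2, 8, -5) → max 8
(8, -5, -5) → max 8
(-5, -5, -2) → max -2
(-5, -2, -2) → max -2
(-2, -2, 10) → max 10
(-2, 10, -9) → max 10
(10, -9, 3) → max 10
(-9, 3, 4) → max 4
Minimum of these is -4.

-4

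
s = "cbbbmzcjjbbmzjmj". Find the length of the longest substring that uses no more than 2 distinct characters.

[c] 1 distinct, len 1
[c, b] 2 distinct, len 2
[c, b, b] 2 distinct, len 3
[c, b, b, b] 2 distinct, len 4
[b, b, b, m] 2 distinct, len 4
[m, z] 2 distinct, len 2
[z, c] 2 distinct, len 2
[c, j] 2 distinct, len 2
[c, j, j] 2 distinct, len 3
[j, j, b] 2 distinct, len 3
[j, j, b, b] 2 distinct, len 4
[b, b, m] 2 distinct, len 3
[m, z] 2 distinct, len 2
[z, j] 2 distinct, len 2
[j, m] 2 distinct, len 2
[j, m, j] 2 distinct, len 3
Longest length with ≤2 distinct: 4.

4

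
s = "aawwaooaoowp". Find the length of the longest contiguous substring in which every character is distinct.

3

[a] len 1
[a] len 1
[a, w] len 2
[w] len 1
[w, a] len 2
[w, a, o] len 3
[o] len 1
[o, a] len 2
[a, o] len 2
[o] len 1
[o, w] len 2
[o, w, p] len 3
Longest all-distinct length: 3.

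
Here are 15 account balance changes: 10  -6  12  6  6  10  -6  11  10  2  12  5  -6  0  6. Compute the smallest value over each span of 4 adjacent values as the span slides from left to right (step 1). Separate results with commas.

-6, -6, 6, -6, -6, -6, -6, 2, 2, -6, -6, -6

Sliding a size-4 window across the 15 values:
(10, -6, 12, 6) → min -6
(-6, 12, 6, 6) → min -6
(12, 6, 6, 10) → min 6
(6, 6, 10, -6) → min -6
(6, 10, -6, 11) → min -6
(10, -6, 11, 10) → min -6
(-6, 11, 10, 2) → min -6
(11, 10, 2, 12) → min 2
(10, 2, 12, 5) → min 2
(2, 12, 5, -6) → min -6
(12, 5, -6, 0) → min -6
(5, -6, 0, 6) → min -6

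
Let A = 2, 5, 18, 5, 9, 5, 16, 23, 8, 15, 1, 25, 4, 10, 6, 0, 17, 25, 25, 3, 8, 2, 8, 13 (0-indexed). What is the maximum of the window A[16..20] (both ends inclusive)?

Elements at indices 16..20: 17, 25, 25, 3, 8
max(17, 25, 25, 3, 8) = 25

25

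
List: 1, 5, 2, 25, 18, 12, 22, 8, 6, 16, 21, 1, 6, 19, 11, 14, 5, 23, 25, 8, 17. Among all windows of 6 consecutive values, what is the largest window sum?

[1, 5, 2, 25, 18, 12] → sum 63
[5, 2, 25, 18, 12, 22] → sum 84
[2, 25, 18, 12, 22, 8] → sum 87
[25, 18, 12, 22, 8, 6] → sum 91
[18, 12, 22, 8, 6, 16] → sum 82
[12, 22, 8, 6, 16, 21] → sum 85
[22, 8, 6, 16, 21, 1] → sum 74
[8, 6, 16, 21, 1, 6] → sum 58
[6, 16, 21, 1, 6, 19] → sum 69
[16, 21, 1, 6, 19, 11] → sum 74
[21, 1, 6, 19, 11, 14] → sum 72
[1, 6, 19, 11, 14, 5] → sum 56
[6, 19, 11, 14, 5, 23] → sum 78
[19, 11, 14, 5, 23, 25] → sum 97
[11, 14, 5, 23, 25, 8] → sum 86
[14, 5, 23, 25, 8, 17] → sum 92
Largest of these is 97.

97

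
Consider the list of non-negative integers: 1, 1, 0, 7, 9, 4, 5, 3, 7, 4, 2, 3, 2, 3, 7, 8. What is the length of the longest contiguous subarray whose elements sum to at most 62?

15

[1] sum 1 len 1
[1, 1] sum 2 len 2
[1, 1, 0] sum 2 len 3
[1, 1, 0, 7] sum 9 len 4
[1, 1, 0, 7, 9] sum 18 len 5
[1, 1, 0, 7, 9, 4] sum 22 len 6
[1, 1, 0, 7, 9, 4, 5] sum 27 len 7
[1, 1, 0, 7, 9, 4, 5, 3] sum 30 len 8
[1, 1, 0, 7, 9, 4, 5, 3, 7] sum 37 len 9
[1, 1, 0, 7, 9, 4, 5, 3, 7, 4] sum 41 len 10
[1, 1, 0, 7, 9, 4, 5, 3, 7, 4, 2] sum 43 len 11
[1, 1, 0, 7, 9, 4, 5, 3, 7, 4, 2, 3] sum 46 len 12
[1, 1, 0, 7, 9, 4, 5, 3, 7, 4, 2, 3, 2] sum 48 len 13
[1, 1, 0, 7, 9, 4, 5, 3, 7, 4, 2, 3, 2, 3] sum 51 len 14
[1, 1, 0, 7, 9, 4, 5, 3, 7, 4, 2, 3, 2, 3, 7] sum 58 len 15
[9, 4, 5, 3, 7, 4, 2, 3, 2, 3, 7, 8] sum 57 len 12
Longest length seen: 15.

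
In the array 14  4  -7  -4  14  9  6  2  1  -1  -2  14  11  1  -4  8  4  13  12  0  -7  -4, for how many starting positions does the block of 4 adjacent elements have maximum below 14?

10

[14, 4, -7, -4] → max 14
[4, -7, -4, 14] → max 14
[-7, -4, 14, 9] → max 14
[-4, 14, 9, 6] → max 14
[14, 9, 6, 2] → max 14
[9, 6, 2, 1] → max 9  < 14 ✓
[6, 2, 1, -1] → max 6  < 14 ✓
[2, 1, -1, -2] → max 2  < 14 ✓
[1, -1, -2, 14] → max 14
[-1, -2, 14, 11] → max 14
[-2, 14, 11, 1] → max 14
[14, 11, 1, -4] → max 14
[11, 1, -4, 8] → max 11  < 14 ✓
[1, -4, 8, 4] → max 8  < 14 ✓
[-4, 8, 4, 13] → max 13  < 14 ✓
[8, 4, 13, 12] → max 13  < 14 ✓
[4, 13, 12, 0] → max 13  < 14 ✓
[13, 12, 0, -7] → max 13  < 14 ✓
[12, 0, -7, -4] → max 12  < 14 ✓
10 windows satisfy the condition.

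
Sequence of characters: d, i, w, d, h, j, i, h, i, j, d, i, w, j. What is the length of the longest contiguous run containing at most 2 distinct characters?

3

Extend right; when distinct count exceeds 2, shrink from the left:
add d: window [d] (1 distinct), len 1
add i: window [d, i] (2 distinct), len 2
add w: window [i, w] (2 distinct), len 2
add d: window [w, d] (2 distinct), len 2
add h: window [d, h] (2 distinct), len 2
add j: window [h, j] (2 distinct), len 2
add i: window [j, i] (2 distinct), len 2
add h: window [i, h] (2 distinct), len 2
add i: window [i, h, i] (2 distinct), len 3
add j: window [i, j] (2 distinct), len 2
add d: window [j, d] (2 distinct), len 2
add i: window [d, i] (2 distinct), len 2
add w: window [i, w] (2 distinct), len 2
add j: window [w, j] (2 distinct), len 2
Longest length with ≤2 distinct: 3.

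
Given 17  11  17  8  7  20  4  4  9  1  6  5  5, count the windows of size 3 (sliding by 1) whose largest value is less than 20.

8

[17, 11, 17] → max 17  < 20 ✓
[11, 17, 8] → max 17  < 20 ✓
[17, 8, 7] → max 17  < 20 ✓
[8, 7, 20] → max 20
[7, 20, 4] → max 20
[20, 4, 4] → max 20
[4, 4, 9] → max 9  < 20 ✓
[4, 9, 1] → max 9  < 20 ✓
[9, 1, 6] → max 9  < 20 ✓
[1, 6, 5] → max 6  < 20 ✓
[6, 5, 5] → max 6  < 20 ✓
8 windows satisfy the condition.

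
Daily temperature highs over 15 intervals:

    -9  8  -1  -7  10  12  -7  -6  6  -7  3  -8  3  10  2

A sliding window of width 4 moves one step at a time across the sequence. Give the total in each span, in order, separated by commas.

Sliding a size-4 window across the 15 values:
(-9, 8, -1, -7) → sum -9
(8, -1, -7, 10) → sum 10
(-1, -7, 10, 12) → sum 14
(-7, 10, 12, -7) → sum 8
(10, 12, -7, -6) → sum 9
(12, -7, -6, 6) → sum 5
(-7, -6, 6, -7) → sum -14
(-6, 6, -7, 3) → sum -4
(6, -7, 3, -8) → sum -6
(-7, 3, -8, 3) → sum -9
(3, -8, 3, 10) → sum 8
(-8, 3, 10, 2) → sum 7

-9, 10, 14, 8, 9, 5, -14, -4, -6, -9, 8, 7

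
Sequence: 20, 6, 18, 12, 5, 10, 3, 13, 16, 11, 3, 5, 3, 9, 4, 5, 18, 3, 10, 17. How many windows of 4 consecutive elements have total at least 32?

[20, 6, 18, 12] → sum 56  ≥ 32 ✓
[6, 18, 12, 5] → sum 41  ≥ 32 ✓
[18, 12, 5, 10] → sum 45  ≥ 32 ✓
[12, 5, 10, 3] → sum 30
[5, 10, 3, 13] → sum 31
[10, 3, 13, 16] → sum 42  ≥ 32 ✓
[3, 13, 16, 11] → sum 43  ≥ 32 ✓
[13, 16, 11, 3] → sum 43  ≥ 32 ✓
[16, 11, 3, 5] → sum 35  ≥ 32 ✓
[11, 3, 5, 3] → sum 22
[3, 5, 3, 9] → sum 20
[5, 3, 9, 4] → sum 21
[3, 9, 4, 5] → sum 21
[9, 4, 5, 18] → sum 36  ≥ 32 ✓
[4, 5, 18, 3] → sum 30
[5, 18, 3, 10] → sum 36  ≥ 32 ✓
[18, 3, 10, 17] → sum 48  ≥ 32 ✓
10 windows satisfy the condition.

10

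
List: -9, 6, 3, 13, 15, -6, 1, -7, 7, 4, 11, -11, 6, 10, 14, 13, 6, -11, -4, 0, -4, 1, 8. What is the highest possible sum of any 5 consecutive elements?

Each size-5 window and its sum:
(-9, 6, 3, 13, 15) → sum 28
(6, 3, 13, 15, -6) → sum 31
(3, 13, 15, -6, 1) → sum 26
(13, 15, -6, 1, -7) → sum 16
(15, -6, 1, -7, 7) → sum 10
(-6, 1, -7, 7, 4) → sum -1
(1, -7, 7, 4, 11) → sum 16
(-7, 7, 4, 11, -11) → sum 4
(7, 4, 11, -11, 6) → sum 17
(4, 11, -11, 6, 10) → sum 20
(11, -11, 6, 10, 14) → sum 30
(-11, 6, 10, 14, 13) → sum 32
(6, 10, 14, 13, 6) → sum 49
(10, 14, 13, 6, -11) → sum 32
(14, 13, 6, -11, -4) → sum 18
(13, 6, -11, -4, 0) → sum 4
(6, -11, -4, 0, -4) → sum -13
(-11, -4, 0, -4, 1) → sum -18
(-4, 0, -4, 1, 8) → sum 1
Highest of these is 49.

49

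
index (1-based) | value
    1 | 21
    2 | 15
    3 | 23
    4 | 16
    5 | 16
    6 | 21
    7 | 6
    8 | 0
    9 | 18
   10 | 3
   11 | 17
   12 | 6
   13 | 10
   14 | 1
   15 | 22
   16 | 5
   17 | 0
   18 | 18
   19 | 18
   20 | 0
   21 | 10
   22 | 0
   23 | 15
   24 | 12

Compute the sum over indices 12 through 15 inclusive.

Elements at indices 12..15: 6, 10, 1, 22
sum(6, 10, 1, 22) = 39

39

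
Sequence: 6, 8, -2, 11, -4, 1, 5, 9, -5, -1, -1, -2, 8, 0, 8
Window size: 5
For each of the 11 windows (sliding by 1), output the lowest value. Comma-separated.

6 8 -2 11 -4 → min -4
8 -2 11 -4 1 → min -4
-2 11 -4 1 5 → min -4
11 -4 1 5 9 → min -4
-4 1 5 9 -5 → min -5
1 5 9 -5 -1 → min -5
5 9 -5 -1 -1 → min -5
9 -5 -1 -1 -2 → min -5
-5 -1 -1 -2 8 → min -5
-1 -1 -2 8 0 → min -2
-1 -2 8 0 8 → min -2

-4, -4, -4, -4, -5, -5, -5, -5, -5, -2, -2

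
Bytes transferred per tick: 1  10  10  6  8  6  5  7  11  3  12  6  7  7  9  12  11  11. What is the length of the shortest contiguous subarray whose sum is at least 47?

5

add 1: running sum 1 < 47
add 10: running sum 11 < 47
add 10: running sum 21 < 47
add 6: running sum 27 < 47
add 8: running sum 35 < 47
add 6: running sum 41 < 47
add 5: running sum 46 < 47
add 7: shortest ending here [10, 10, 6, 8, 6, 5, 7] sum 52, len 7
add 11: shortest ending here [10, 6, 8, 6, 5, 7, 11] sum 53, len 7
add 3: shortest ending here [10, 6, 8, 6, 5, 7, 11, 3] sum 56, len 8
add 12: shortest ending here [8, 6, 5, 7, 11, 3, 12] sum 52, len 7
add 6: shortest ending here [6, 5, 7, 11, 3, 12, 6] sum 50, len 7
add 7: shortest ending here [5, 7, 11, 3, 12, 6, 7] sum 51, len 7
add 7: shortest ending here [7, 11, 3, 12, 6, 7, 7] sum 53, len 7
add 9: shortest ending here [11, 3, 12, 6, 7, 7, 9] sum 55, len 7
add 12: shortest ending here [12, 6, 7, 7, 9, 12] sum 53, len 6
add 11: shortest ending here [6, 7, 7, 9, 12, 11] sum 52, len 6
add 11: shortest ending here [7, 9, 12, 11, 11] sum 50, len 5
Shortest qualifying length: 5.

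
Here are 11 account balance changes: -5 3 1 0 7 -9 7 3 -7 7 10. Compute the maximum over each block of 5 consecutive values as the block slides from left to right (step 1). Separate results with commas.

Sliding a size-5 window across the 11 values:
[-5, 3, 1, 0, 7] → max 7
[3, 1, 0, 7, -9] → max 7
[1, 0, 7, -9, 7] → max 7
[0, 7, -9, 7, 3] → max 7
[7, -9, 7, 3, -7] → max 7
[-9, 7, 3, -7, 7] → max 7
[7, 3, -7, 7, 10] → max 10

7, 7, 7, 7, 7, 7, 10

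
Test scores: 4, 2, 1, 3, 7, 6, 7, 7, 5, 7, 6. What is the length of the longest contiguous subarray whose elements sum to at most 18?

5

→ 4: sum 4, len 1
→ 2: sum 6, len 2
→ 1: sum 7, len 3
→ 3: sum 10, len 4
→ 7: sum 17, len 5
→ 6 (dropped 4, 2): sum 17, len 4
→ 7 (dropped 1, 3, 7): sum 13, len 2
→ 7 (dropped 6): sum 14, len 2
→ 5 (dropped 7): sum 12, len 2
→ 7 (dropped 7): sum 12, len 2
→ 6: sum 18, len 3
Longest length seen: 5.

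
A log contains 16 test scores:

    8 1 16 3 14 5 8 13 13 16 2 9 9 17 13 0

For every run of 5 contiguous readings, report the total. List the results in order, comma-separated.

42, 39, 46, 43, 53, 55, 52, 53, 49, 53, 50, 48

[8, 1, 16, 3, 14] → sum 42
[1, 16, 3, 14, 5] → sum 39
[16, 3, 14, 5, 8] → sum 46
[3, 14, 5, 8, 13] → sum 43
[14, 5, 8, 13, 13] → sum 53
[5, 8, 13, 13, 16] → sum 55
[8, 13, 13, 16, 2] → sum 52
[13, 13, 16, 2, 9] → sum 53
[13, 16, 2, 9, 9] → sum 49
[16, 2, 9, 9, 17] → sum 53
[2, 9, 9, 17, 13] → sum 50
[9, 9, 17, 13, 0] → sum 48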